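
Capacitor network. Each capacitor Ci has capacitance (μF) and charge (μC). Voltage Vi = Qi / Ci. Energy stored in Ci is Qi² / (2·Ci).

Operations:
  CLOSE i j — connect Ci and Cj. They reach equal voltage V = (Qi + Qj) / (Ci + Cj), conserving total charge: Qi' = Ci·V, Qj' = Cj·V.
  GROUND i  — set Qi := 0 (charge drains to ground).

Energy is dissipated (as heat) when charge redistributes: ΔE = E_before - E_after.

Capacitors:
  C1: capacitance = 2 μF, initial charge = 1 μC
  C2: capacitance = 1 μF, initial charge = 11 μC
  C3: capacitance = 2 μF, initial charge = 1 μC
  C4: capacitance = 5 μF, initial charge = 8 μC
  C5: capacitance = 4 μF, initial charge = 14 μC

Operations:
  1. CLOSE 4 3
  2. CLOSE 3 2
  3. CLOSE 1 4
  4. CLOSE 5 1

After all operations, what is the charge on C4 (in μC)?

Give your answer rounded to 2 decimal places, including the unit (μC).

Answer: 5.31 μC

Derivation:
Initial: C1(2μF, Q=1μC, V=0.50V), C2(1μF, Q=11μC, V=11.00V), C3(2μF, Q=1μC, V=0.50V), C4(5μF, Q=8μC, V=1.60V), C5(4μF, Q=14μC, V=3.50V)
Op 1: CLOSE 4-3: Q_total=9.00, C_total=7.00, V=1.29; Q4=6.43, Q3=2.57; dissipated=0.864
Op 2: CLOSE 3-2: Q_total=13.57, C_total=3.00, V=4.52; Q3=9.05, Q2=4.52; dissipated=31.456
Op 3: CLOSE 1-4: Q_total=7.43, C_total=7.00, V=1.06; Q1=2.12, Q4=5.31; dissipated=0.441
Op 4: CLOSE 5-1: Q_total=16.12, C_total=6.00, V=2.69; Q5=10.75, Q1=5.37; dissipated=3.965
Final charges: Q1=5.37, Q2=4.52, Q3=9.05, Q4=5.31, Q5=10.75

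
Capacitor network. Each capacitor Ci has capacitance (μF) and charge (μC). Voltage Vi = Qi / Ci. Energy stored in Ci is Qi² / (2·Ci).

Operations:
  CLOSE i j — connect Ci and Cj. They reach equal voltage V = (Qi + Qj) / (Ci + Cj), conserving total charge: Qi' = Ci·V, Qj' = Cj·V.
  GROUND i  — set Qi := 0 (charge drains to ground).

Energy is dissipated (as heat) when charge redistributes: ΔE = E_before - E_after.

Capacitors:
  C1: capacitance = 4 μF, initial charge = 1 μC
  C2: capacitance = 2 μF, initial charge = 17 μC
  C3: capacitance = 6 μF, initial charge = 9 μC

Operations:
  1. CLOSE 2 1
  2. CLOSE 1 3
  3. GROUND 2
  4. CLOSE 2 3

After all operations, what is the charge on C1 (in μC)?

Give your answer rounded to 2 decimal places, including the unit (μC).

Answer: 8.40 μC

Derivation:
Initial: C1(4μF, Q=1μC, V=0.25V), C2(2μF, Q=17μC, V=8.50V), C3(6μF, Q=9μC, V=1.50V)
Op 1: CLOSE 2-1: Q_total=18.00, C_total=6.00, V=3.00; Q2=6.00, Q1=12.00; dissipated=45.375
Op 2: CLOSE 1-3: Q_total=21.00, C_total=10.00, V=2.10; Q1=8.40, Q3=12.60; dissipated=2.700
Op 3: GROUND 2: Q2=0; energy lost=9.000
Op 4: CLOSE 2-3: Q_total=12.60, C_total=8.00, V=1.57; Q2=3.15, Q3=9.45; dissipated=3.308
Final charges: Q1=8.40, Q2=3.15, Q3=9.45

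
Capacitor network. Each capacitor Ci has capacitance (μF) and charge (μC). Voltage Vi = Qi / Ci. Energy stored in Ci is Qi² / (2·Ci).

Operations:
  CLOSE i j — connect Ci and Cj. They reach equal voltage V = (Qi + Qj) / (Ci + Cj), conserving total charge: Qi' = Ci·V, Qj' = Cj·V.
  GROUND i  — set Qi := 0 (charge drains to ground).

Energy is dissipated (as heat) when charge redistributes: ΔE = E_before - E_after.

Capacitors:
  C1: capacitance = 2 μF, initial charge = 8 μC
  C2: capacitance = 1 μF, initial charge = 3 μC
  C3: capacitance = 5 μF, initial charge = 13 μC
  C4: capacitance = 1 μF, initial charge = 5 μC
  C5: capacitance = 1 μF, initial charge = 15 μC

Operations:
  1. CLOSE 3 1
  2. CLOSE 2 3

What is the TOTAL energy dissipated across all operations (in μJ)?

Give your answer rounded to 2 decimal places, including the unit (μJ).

Answer: 1.40 μJ

Derivation:
Initial: C1(2μF, Q=8μC, V=4.00V), C2(1μF, Q=3μC, V=3.00V), C3(5μF, Q=13μC, V=2.60V), C4(1μF, Q=5μC, V=5.00V), C5(1μF, Q=15μC, V=15.00V)
Op 1: CLOSE 3-1: Q_total=21.00, C_total=7.00, V=3.00; Q3=15.00, Q1=6.00; dissipated=1.400
Op 2: CLOSE 2-3: Q_total=18.00, C_total=6.00, V=3.00; Q2=3.00, Q3=15.00; dissipated=0.000
Total dissipated: 1.400 μJ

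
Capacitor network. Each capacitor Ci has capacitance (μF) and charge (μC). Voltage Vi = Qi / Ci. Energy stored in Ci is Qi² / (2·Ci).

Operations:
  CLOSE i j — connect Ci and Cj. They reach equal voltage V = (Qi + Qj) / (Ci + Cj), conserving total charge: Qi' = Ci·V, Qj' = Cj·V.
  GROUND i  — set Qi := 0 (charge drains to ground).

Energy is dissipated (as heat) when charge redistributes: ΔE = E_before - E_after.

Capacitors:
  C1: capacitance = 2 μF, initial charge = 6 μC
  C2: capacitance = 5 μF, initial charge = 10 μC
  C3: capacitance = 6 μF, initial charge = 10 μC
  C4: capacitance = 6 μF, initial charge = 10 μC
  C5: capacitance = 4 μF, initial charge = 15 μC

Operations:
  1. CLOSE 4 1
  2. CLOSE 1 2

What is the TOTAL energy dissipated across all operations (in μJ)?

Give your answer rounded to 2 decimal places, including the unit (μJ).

Initial: C1(2μF, Q=6μC, V=3.00V), C2(5μF, Q=10μC, V=2.00V), C3(6μF, Q=10μC, V=1.67V), C4(6μF, Q=10μC, V=1.67V), C5(4μF, Q=15μC, V=3.75V)
Op 1: CLOSE 4-1: Q_total=16.00, C_total=8.00, V=2.00; Q4=12.00, Q1=4.00; dissipated=1.333
Op 2: CLOSE 1-2: Q_total=14.00, C_total=7.00, V=2.00; Q1=4.00, Q2=10.00; dissipated=0.000
Total dissipated: 1.333 μJ

Answer: 1.33 μJ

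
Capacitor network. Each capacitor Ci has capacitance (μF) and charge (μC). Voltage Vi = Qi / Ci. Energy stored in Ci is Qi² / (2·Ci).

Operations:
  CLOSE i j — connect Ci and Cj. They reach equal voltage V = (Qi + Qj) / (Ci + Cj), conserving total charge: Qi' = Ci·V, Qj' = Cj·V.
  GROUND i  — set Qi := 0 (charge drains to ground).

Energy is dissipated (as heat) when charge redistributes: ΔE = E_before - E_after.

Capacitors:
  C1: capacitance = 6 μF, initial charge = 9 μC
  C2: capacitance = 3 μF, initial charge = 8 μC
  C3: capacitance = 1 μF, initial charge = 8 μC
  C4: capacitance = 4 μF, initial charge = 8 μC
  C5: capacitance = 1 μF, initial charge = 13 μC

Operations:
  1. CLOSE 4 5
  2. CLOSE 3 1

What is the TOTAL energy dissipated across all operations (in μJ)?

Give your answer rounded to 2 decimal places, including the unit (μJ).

Initial: C1(6μF, Q=9μC, V=1.50V), C2(3μF, Q=8μC, V=2.67V), C3(1μF, Q=8μC, V=8.00V), C4(4μF, Q=8μC, V=2.00V), C5(1μF, Q=13μC, V=13.00V)
Op 1: CLOSE 4-5: Q_total=21.00, C_total=5.00, V=4.20; Q4=16.80, Q5=4.20; dissipated=48.400
Op 2: CLOSE 3-1: Q_total=17.00, C_total=7.00, V=2.43; Q3=2.43, Q1=14.57; dissipated=18.107
Total dissipated: 66.507 μJ

Answer: 66.51 μJ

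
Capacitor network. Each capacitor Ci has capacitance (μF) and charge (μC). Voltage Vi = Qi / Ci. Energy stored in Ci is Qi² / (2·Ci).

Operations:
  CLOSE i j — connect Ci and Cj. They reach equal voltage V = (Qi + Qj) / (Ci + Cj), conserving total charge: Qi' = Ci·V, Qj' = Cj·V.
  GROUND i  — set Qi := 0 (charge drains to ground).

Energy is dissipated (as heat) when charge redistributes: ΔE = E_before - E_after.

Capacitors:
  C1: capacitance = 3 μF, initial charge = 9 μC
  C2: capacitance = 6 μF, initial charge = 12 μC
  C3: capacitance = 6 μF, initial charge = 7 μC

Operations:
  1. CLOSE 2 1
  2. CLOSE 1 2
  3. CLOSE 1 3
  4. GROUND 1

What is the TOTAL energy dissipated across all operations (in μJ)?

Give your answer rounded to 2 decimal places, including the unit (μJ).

Initial: C1(3μF, Q=9μC, V=3.00V), C2(6μF, Q=12μC, V=2.00V), C3(6μF, Q=7μC, V=1.17V)
Op 1: CLOSE 2-1: Q_total=21.00, C_total=9.00, V=2.33; Q2=14.00, Q1=7.00; dissipated=1.000
Op 2: CLOSE 1-2: Q_total=21.00, C_total=9.00, V=2.33; Q1=7.00, Q2=14.00; dissipated=0.000
Op 3: CLOSE 1-3: Q_total=14.00, C_total=9.00, V=1.56; Q1=4.67, Q3=9.33; dissipated=1.361
Op 4: GROUND 1: Q1=0; energy lost=3.630
Total dissipated: 5.991 μJ

Answer: 5.99 μJ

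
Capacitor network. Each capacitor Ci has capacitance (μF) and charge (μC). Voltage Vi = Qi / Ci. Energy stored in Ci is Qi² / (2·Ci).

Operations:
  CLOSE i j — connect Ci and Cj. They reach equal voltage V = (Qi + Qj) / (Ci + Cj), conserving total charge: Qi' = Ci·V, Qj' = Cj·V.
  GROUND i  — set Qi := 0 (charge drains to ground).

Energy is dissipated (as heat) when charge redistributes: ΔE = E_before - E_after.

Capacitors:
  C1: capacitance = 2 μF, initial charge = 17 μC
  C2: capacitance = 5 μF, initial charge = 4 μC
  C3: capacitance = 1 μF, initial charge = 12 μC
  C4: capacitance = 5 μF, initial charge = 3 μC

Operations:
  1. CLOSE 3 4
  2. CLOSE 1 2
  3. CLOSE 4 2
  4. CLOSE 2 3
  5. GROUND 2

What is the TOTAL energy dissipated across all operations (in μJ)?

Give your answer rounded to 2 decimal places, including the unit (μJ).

Answer: 115.18 μJ

Derivation:
Initial: C1(2μF, Q=17μC, V=8.50V), C2(5μF, Q=4μC, V=0.80V), C3(1μF, Q=12μC, V=12.00V), C4(5μF, Q=3μC, V=0.60V)
Op 1: CLOSE 3-4: Q_total=15.00, C_total=6.00, V=2.50; Q3=2.50, Q4=12.50; dissipated=54.150
Op 2: CLOSE 1-2: Q_total=21.00, C_total=7.00, V=3.00; Q1=6.00, Q2=15.00; dissipated=42.350
Op 3: CLOSE 4-2: Q_total=27.50, C_total=10.00, V=2.75; Q4=13.75, Q2=13.75; dissipated=0.312
Op 4: CLOSE 2-3: Q_total=16.25, C_total=6.00, V=2.71; Q2=13.54, Q3=2.71; dissipated=0.026
Op 5: GROUND 2: Q2=0; energy lost=18.338
Total dissipated: 115.176 μJ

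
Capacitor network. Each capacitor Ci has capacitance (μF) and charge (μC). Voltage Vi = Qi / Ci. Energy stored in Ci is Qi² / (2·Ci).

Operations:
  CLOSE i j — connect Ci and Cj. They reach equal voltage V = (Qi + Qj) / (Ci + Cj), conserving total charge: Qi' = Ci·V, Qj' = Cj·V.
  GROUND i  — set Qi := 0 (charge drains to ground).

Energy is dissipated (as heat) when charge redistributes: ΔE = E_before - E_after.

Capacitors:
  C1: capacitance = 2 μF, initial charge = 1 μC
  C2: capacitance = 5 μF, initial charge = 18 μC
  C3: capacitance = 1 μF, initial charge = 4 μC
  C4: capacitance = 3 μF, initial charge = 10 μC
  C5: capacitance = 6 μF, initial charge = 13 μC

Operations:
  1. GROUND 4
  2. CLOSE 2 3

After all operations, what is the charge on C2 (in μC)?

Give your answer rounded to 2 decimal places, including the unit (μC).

Initial: C1(2μF, Q=1μC, V=0.50V), C2(5μF, Q=18μC, V=3.60V), C3(1μF, Q=4μC, V=4.00V), C4(3μF, Q=10μC, V=3.33V), C5(6μF, Q=13μC, V=2.17V)
Op 1: GROUND 4: Q4=0; energy lost=16.667
Op 2: CLOSE 2-3: Q_total=22.00, C_total=6.00, V=3.67; Q2=18.33, Q3=3.67; dissipated=0.067
Final charges: Q1=1.00, Q2=18.33, Q3=3.67, Q4=0.00, Q5=13.00

Answer: 18.33 μC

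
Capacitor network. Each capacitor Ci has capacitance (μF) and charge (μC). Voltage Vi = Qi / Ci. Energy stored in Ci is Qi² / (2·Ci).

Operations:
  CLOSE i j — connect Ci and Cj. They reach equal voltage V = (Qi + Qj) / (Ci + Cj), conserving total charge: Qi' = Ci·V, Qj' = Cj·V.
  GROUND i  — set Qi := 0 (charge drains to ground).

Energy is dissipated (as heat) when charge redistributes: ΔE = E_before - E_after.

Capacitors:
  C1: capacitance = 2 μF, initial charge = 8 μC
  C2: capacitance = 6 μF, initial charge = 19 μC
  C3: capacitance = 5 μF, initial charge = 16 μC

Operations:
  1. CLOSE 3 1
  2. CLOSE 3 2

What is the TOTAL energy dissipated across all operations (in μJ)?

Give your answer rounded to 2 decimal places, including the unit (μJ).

Initial: C1(2μF, Q=8μC, V=4.00V), C2(6μF, Q=19μC, V=3.17V), C3(5μF, Q=16μC, V=3.20V)
Op 1: CLOSE 3-1: Q_total=24.00, C_total=7.00, V=3.43; Q3=17.14, Q1=6.86; dissipated=0.457
Op 2: CLOSE 3-2: Q_total=36.14, C_total=11.00, V=3.29; Q3=16.43, Q2=19.71; dissipated=0.094
Total dissipated: 0.551 μJ

Answer: 0.55 μJ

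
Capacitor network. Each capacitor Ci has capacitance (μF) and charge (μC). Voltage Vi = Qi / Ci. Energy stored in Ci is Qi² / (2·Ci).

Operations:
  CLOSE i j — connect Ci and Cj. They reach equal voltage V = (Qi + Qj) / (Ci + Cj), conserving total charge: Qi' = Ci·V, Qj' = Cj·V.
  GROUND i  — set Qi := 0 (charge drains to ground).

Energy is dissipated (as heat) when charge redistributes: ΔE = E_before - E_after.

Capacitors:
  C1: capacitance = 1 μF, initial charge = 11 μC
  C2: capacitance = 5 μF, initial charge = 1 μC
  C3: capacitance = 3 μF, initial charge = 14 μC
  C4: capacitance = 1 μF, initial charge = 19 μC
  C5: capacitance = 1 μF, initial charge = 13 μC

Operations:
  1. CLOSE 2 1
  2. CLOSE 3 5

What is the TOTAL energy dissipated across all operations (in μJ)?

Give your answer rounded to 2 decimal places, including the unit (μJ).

Answer: 74.64 μJ

Derivation:
Initial: C1(1μF, Q=11μC, V=11.00V), C2(5μF, Q=1μC, V=0.20V), C3(3μF, Q=14μC, V=4.67V), C4(1μF, Q=19μC, V=19.00V), C5(1μF, Q=13μC, V=13.00V)
Op 1: CLOSE 2-1: Q_total=12.00, C_total=6.00, V=2.00; Q2=10.00, Q1=2.00; dissipated=48.600
Op 2: CLOSE 3-5: Q_total=27.00, C_total=4.00, V=6.75; Q3=20.25, Q5=6.75; dissipated=26.042
Total dissipated: 74.642 μJ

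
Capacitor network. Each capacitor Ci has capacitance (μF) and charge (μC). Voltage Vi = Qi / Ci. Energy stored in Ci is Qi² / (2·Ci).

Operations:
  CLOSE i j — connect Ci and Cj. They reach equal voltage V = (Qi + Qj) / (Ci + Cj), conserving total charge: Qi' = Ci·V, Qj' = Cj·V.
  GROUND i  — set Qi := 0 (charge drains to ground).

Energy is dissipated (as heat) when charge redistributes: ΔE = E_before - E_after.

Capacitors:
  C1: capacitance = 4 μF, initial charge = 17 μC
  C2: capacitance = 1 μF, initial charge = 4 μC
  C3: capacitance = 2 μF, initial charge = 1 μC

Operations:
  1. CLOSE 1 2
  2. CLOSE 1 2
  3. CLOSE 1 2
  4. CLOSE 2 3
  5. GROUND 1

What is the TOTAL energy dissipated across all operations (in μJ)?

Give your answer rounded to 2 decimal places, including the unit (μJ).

Initial: C1(4μF, Q=17μC, V=4.25V), C2(1μF, Q=4μC, V=4.00V), C3(2μF, Q=1μC, V=0.50V)
Op 1: CLOSE 1-2: Q_total=21.00, C_total=5.00, V=4.20; Q1=16.80, Q2=4.20; dissipated=0.025
Op 2: CLOSE 1-2: Q_total=21.00, C_total=5.00, V=4.20; Q1=16.80, Q2=4.20; dissipated=0.000
Op 3: CLOSE 1-2: Q_total=21.00, C_total=5.00, V=4.20; Q1=16.80, Q2=4.20; dissipated=0.000
Op 4: CLOSE 2-3: Q_total=5.20, C_total=3.00, V=1.73; Q2=1.73, Q3=3.47; dissipated=4.563
Op 5: GROUND 1: Q1=0; energy lost=35.280
Total dissipated: 39.868 μJ

Answer: 39.87 μJ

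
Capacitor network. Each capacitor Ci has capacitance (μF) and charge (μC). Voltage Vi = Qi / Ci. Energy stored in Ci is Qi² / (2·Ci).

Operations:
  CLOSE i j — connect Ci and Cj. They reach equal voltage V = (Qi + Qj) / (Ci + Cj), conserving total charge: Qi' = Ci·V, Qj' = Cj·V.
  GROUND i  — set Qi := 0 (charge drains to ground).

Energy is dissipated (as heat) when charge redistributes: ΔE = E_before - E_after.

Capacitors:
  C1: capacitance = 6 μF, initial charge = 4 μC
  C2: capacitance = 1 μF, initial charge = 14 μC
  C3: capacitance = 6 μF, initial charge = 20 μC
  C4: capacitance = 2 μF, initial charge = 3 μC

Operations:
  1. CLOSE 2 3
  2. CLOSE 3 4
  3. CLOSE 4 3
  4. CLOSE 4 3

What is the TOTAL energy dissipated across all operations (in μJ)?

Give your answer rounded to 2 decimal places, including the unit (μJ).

Answer: 57.21 μJ

Derivation:
Initial: C1(6μF, Q=4μC, V=0.67V), C2(1μF, Q=14μC, V=14.00V), C3(6μF, Q=20μC, V=3.33V), C4(2μF, Q=3μC, V=1.50V)
Op 1: CLOSE 2-3: Q_total=34.00, C_total=7.00, V=4.86; Q2=4.86, Q3=29.14; dissipated=48.762
Op 2: CLOSE 3-4: Q_total=32.14, C_total=8.00, V=4.02; Q3=24.11, Q4=8.04; dissipated=8.453
Op 3: CLOSE 4-3: Q_total=32.14, C_total=8.00, V=4.02; Q4=8.04, Q3=24.11; dissipated=0.000
Op 4: CLOSE 4-3: Q_total=32.14, C_total=8.00, V=4.02; Q4=8.04, Q3=24.11; dissipated=0.000
Total dissipated: 57.215 μJ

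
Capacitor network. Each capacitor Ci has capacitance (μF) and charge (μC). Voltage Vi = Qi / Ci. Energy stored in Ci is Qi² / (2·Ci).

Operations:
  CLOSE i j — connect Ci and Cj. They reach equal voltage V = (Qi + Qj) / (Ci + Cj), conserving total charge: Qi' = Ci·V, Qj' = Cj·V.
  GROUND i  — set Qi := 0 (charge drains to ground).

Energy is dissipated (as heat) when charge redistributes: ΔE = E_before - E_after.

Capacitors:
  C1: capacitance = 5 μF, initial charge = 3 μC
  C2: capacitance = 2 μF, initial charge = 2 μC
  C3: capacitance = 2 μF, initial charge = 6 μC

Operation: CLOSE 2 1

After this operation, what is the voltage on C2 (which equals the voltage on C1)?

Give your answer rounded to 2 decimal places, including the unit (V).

Initial: C1(5μF, Q=3μC, V=0.60V), C2(2μF, Q=2μC, V=1.00V), C3(2μF, Q=6μC, V=3.00V)
Op 1: CLOSE 2-1: Q_total=5.00, C_total=7.00, V=0.71; Q2=1.43, Q1=3.57; dissipated=0.114

Answer: 0.71 V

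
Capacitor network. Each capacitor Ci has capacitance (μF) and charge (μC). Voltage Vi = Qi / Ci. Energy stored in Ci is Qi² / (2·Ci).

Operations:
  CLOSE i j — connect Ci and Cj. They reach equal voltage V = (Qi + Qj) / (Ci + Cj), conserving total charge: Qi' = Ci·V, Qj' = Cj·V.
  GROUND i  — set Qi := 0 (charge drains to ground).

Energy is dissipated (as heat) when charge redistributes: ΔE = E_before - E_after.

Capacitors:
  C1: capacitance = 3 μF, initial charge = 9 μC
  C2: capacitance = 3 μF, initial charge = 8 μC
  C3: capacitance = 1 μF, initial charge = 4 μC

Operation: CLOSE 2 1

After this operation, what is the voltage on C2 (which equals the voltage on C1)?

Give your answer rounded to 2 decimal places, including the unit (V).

Answer: 2.83 V

Derivation:
Initial: C1(3μF, Q=9μC, V=3.00V), C2(3μF, Q=8μC, V=2.67V), C3(1μF, Q=4μC, V=4.00V)
Op 1: CLOSE 2-1: Q_total=17.00, C_total=6.00, V=2.83; Q2=8.50, Q1=8.50; dissipated=0.083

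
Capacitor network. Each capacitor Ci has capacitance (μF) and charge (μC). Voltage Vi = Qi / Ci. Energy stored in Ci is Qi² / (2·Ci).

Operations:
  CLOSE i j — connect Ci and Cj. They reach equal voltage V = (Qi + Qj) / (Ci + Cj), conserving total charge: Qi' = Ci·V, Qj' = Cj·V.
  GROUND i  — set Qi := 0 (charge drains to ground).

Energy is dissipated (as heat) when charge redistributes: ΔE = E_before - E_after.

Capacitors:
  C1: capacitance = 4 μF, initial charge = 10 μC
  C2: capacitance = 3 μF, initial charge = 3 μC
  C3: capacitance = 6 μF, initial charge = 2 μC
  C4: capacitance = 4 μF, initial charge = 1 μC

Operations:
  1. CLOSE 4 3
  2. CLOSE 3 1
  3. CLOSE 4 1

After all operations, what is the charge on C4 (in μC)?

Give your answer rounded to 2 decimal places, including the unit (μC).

Answer: 2.96 μC

Derivation:
Initial: C1(4μF, Q=10μC, V=2.50V), C2(3μF, Q=3μC, V=1.00V), C3(6μF, Q=2μC, V=0.33V), C4(4μF, Q=1μC, V=0.25V)
Op 1: CLOSE 4-3: Q_total=3.00, C_total=10.00, V=0.30; Q4=1.20, Q3=1.80; dissipated=0.008
Op 2: CLOSE 3-1: Q_total=11.80, C_total=10.00, V=1.18; Q3=7.08, Q1=4.72; dissipated=5.808
Op 3: CLOSE 4-1: Q_total=5.92, C_total=8.00, V=0.74; Q4=2.96, Q1=2.96; dissipated=0.774
Final charges: Q1=2.96, Q2=3.00, Q3=7.08, Q4=2.96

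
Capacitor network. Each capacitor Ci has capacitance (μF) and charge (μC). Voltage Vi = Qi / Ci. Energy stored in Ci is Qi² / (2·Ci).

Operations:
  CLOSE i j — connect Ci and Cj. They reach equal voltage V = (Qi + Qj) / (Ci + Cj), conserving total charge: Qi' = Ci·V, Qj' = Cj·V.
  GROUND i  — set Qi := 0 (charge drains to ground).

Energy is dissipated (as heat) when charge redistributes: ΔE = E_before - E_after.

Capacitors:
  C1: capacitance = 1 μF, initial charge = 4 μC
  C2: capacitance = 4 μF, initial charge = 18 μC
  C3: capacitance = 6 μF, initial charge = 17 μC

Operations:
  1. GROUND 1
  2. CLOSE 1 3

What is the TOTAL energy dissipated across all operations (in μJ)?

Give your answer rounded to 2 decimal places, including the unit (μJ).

Answer: 11.44 μJ

Derivation:
Initial: C1(1μF, Q=4μC, V=4.00V), C2(4μF, Q=18μC, V=4.50V), C3(6μF, Q=17μC, V=2.83V)
Op 1: GROUND 1: Q1=0; energy lost=8.000
Op 2: CLOSE 1-3: Q_total=17.00, C_total=7.00, V=2.43; Q1=2.43, Q3=14.57; dissipated=3.440
Total dissipated: 11.440 μJ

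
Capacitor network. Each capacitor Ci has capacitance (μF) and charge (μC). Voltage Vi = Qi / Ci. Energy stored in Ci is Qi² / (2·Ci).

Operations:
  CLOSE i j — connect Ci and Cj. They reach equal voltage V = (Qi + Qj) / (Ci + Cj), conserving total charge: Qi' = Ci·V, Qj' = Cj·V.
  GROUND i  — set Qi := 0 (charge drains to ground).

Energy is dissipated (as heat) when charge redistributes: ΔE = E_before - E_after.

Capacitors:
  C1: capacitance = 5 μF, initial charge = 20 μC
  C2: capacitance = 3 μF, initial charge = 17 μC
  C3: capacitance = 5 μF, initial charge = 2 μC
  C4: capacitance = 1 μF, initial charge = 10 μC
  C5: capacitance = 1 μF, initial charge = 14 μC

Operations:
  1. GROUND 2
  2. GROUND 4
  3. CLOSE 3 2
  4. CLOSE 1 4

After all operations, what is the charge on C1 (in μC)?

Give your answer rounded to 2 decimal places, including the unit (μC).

Initial: C1(5μF, Q=20μC, V=4.00V), C2(3μF, Q=17μC, V=5.67V), C3(5μF, Q=2μC, V=0.40V), C4(1μF, Q=10μC, V=10.00V), C5(1μF, Q=14μC, V=14.00V)
Op 1: GROUND 2: Q2=0; energy lost=48.167
Op 2: GROUND 4: Q4=0; energy lost=50.000
Op 3: CLOSE 3-2: Q_total=2.00, C_total=8.00, V=0.25; Q3=1.25, Q2=0.75; dissipated=0.150
Op 4: CLOSE 1-4: Q_total=20.00, C_total=6.00, V=3.33; Q1=16.67, Q4=3.33; dissipated=6.667
Final charges: Q1=16.67, Q2=0.75, Q3=1.25, Q4=3.33, Q5=14.00

Answer: 16.67 μC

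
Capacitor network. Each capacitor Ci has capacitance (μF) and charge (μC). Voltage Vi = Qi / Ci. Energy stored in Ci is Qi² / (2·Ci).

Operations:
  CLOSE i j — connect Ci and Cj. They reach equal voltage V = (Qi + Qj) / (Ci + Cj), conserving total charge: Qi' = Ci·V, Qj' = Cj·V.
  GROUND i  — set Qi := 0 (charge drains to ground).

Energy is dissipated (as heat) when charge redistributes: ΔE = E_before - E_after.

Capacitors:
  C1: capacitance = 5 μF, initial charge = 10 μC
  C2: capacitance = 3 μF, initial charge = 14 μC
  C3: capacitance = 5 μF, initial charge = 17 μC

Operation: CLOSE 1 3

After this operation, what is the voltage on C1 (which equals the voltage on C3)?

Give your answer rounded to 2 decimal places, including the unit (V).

Answer: 2.70 V

Derivation:
Initial: C1(5μF, Q=10μC, V=2.00V), C2(3μF, Q=14μC, V=4.67V), C3(5μF, Q=17μC, V=3.40V)
Op 1: CLOSE 1-3: Q_total=27.00, C_total=10.00, V=2.70; Q1=13.50, Q3=13.50; dissipated=2.450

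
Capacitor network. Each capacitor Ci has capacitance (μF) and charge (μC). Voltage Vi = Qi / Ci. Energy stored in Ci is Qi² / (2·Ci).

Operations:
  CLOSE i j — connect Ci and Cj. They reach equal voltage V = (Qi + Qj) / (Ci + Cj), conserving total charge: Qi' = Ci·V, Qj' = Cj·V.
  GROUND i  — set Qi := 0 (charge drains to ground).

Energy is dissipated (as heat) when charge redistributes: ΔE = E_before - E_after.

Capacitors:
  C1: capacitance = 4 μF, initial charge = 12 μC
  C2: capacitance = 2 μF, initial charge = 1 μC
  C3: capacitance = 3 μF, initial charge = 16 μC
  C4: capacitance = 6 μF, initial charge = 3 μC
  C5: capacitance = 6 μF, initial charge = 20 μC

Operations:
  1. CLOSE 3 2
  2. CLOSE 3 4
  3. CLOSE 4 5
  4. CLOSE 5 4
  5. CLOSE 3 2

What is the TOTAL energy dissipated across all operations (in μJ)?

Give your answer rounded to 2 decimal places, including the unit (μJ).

Answer: 29.90 μJ

Derivation:
Initial: C1(4μF, Q=12μC, V=3.00V), C2(2μF, Q=1μC, V=0.50V), C3(3μF, Q=16μC, V=5.33V), C4(6μF, Q=3μC, V=0.50V), C5(6μF, Q=20μC, V=3.33V)
Op 1: CLOSE 3-2: Q_total=17.00, C_total=5.00, V=3.40; Q3=10.20, Q2=6.80; dissipated=14.017
Op 2: CLOSE 3-4: Q_total=13.20, C_total=9.00, V=1.47; Q3=4.40, Q4=8.80; dissipated=8.410
Op 3: CLOSE 4-5: Q_total=28.80, C_total=12.00, V=2.40; Q4=14.40, Q5=14.40; dissipated=5.227
Op 4: CLOSE 5-4: Q_total=28.80, C_total=12.00, V=2.40; Q5=14.40, Q4=14.40; dissipated=0.000
Op 5: CLOSE 3-2: Q_total=11.20, C_total=5.00, V=2.24; Q3=6.72, Q2=4.48; dissipated=2.243
Total dissipated: 29.896 μJ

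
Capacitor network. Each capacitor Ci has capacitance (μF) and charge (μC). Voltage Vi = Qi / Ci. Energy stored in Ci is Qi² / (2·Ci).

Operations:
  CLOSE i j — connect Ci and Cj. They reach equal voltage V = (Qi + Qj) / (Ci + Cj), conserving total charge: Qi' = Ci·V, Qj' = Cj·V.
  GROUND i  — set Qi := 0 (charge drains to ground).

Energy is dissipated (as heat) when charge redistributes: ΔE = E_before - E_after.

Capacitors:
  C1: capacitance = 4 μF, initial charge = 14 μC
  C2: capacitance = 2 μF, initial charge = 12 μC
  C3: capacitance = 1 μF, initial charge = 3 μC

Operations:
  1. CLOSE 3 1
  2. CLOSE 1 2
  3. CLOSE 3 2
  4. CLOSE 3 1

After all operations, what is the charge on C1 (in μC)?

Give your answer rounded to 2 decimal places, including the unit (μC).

Answer: 16.84 μC

Derivation:
Initial: C1(4μF, Q=14μC, V=3.50V), C2(2μF, Q=12μC, V=6.00V), C3(1μF, Q=3μC, V=3.00V)
Op 1: CLOSE 3-1: Q_total=17.00, C_total=5.00, V=3.40; Q3=3.40, Q1=13.60; dissipated=0.100
Op 2: CLOSE 1-2: Q_total=25.60, C_total=6.00, V=4.27; Q1=17.07, Q2=8.53; dissipated=4.507
Op 3: CLOSE 3-2: Q_total=11.93, C_total=3.00, V=3.98; Q3=3.98, Q2=7.96; dissipated=0.250
Op 4: CLOSE 3-1: Q_total=21.04, C_total=5.00, V=4.21; Q3=4.21, Q1=16.84; dissipated=0.033
Final charges: Q1=16.84, Q2=7.96, Q3=4.21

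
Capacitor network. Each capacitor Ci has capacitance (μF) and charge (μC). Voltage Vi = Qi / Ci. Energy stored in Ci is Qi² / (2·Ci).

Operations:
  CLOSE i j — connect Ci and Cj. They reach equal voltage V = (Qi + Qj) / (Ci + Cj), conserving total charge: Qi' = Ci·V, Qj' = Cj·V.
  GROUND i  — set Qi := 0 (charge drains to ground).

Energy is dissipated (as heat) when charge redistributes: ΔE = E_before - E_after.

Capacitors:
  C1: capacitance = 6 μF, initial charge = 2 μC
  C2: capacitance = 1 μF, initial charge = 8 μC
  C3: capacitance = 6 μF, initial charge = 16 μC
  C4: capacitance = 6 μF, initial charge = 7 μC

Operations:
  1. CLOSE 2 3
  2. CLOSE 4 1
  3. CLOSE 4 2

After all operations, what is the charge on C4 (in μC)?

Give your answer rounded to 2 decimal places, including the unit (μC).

Initial: C1(6μF, Q=2μC, V=0.33V), C2(1μF, Q=8μC, V=8.00V), C3(6μF, Q=16μC, V=2.67V), C4(6μF, Q=7μC, V=1.17V)
Op 1: CLOSE 2-3: Q_total=24.00, C_total=7.00, V=3.43; Q2=3.43, Q3=20.57; dissipated=12.190
Op 2: CLOSE 4-1: Q_total=9.00, C_total=12.00, V=0.75; Q4=4.50, Q1=4.50; dissipated=1.042
Op 3: CLOSE 4-2: Q_total=7.93, C_total=7.00, V=1.13; Q4=6.80, Q2=1.13; dissipated=3.075
Final charges: Q1=4.50, Q2=1.13, Q3=20.57, Q4=6.80

Answer: 6.80 μC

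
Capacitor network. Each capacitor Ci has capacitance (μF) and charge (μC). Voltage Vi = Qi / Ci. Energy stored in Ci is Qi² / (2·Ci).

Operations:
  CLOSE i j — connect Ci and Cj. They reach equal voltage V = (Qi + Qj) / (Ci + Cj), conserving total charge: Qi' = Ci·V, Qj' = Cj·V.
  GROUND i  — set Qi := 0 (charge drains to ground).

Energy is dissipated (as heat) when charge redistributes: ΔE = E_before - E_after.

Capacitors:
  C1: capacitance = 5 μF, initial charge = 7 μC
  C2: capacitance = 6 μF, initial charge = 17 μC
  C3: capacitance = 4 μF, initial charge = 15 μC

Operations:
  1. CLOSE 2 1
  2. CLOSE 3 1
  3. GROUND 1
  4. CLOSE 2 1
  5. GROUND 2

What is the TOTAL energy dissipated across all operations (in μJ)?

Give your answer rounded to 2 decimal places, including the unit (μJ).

Answer: 36.99 μJ

Derivation:
Initial: C1(5μF, Q=7μC, V=1.40V), C2(6μF, Q=17μC, V=2.83V), C3(4μF, Q=15μC, V=3.75V)
Op 1: CLOSE 2-1: Q_total=24.00, C_total=11.00, V=2.18; Q2=13.09, Q1=10.91; dissipated=2.802
Op 2: CLOSE 3-1: Q_total=25.91, C_total=9.00, V=2.88; Q3=11.52, Q1=14.39; dissipated=2.732
Op 3: GROUND 1: Q1=0; energy lost=20.719
Op 4: CLOSE 2-1: Q_total=13.09, C_total=11.00, V=1.19; Q2=7.14, Q1=5.95; dissipated=6.491
Op 5: GROUND 2: Q2=0; energy lost=4.249
Total dissipated: 36.993 μJ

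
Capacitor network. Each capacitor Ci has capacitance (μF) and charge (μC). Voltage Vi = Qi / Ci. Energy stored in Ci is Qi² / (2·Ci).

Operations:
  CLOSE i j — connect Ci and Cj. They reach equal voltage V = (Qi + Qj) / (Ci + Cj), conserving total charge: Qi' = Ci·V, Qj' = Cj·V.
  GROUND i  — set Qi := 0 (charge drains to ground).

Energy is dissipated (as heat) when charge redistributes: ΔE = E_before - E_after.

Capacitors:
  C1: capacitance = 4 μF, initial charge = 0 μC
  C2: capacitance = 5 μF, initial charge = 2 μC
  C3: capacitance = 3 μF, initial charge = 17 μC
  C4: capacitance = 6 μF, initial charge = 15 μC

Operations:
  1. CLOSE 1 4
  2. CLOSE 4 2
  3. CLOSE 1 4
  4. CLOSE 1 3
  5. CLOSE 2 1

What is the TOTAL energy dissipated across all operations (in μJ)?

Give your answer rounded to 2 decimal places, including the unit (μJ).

Answer: 31.52 μJ

Derivation:
Initial: C1(4μF, Q=0μC, V=0.00V), C2(5μF, Q=2μC, V=0.40V), C3(3μF, Q=17μC, V=5.67V), C4(6μF, Q=15μC, V=2.50V)
Op 1: CLOSE 1-4: Q_total=15.00, C_total=10.00, V=1.50; Q1=6.00, Q4=9.00; dissipated=7.500
Op 2: CLOSE 4-2: Q_total=11.00, C_total=11.00, V=1.00; Q4=6.00, Q2=5.00; dissipated=1.650
Op 3: CLOSE 1-4: Q_total=12.00, C_total=10.00, V=1.20; Q1=4.80, Q4=7.20; dissipated=0.300
Op 4: CLOSE 1-3: Q_total=21.80, C_total=7.00, V=3.11; Q1=12.46, Q3=9.34; dissipated=17.101
Op 5: CLOSE 2-1: Q_total=17.46, C_total=9.00, V=1.94; Q2=9.70, Q1=7.76; dissipated=4.967
Total dissipated: 31.518 μJ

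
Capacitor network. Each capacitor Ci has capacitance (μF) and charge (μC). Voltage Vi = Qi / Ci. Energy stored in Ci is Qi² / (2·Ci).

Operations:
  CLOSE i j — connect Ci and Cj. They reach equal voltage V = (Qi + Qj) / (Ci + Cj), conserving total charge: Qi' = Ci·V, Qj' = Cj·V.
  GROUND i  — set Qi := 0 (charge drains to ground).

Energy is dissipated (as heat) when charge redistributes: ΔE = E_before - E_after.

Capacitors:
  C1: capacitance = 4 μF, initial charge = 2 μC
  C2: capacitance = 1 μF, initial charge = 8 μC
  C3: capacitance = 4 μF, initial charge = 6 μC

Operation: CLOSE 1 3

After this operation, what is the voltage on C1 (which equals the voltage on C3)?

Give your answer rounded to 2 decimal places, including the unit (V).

Answer: 1.00 V

Derivation:
Initial: C1(4μF, Q=2μC, V=0.50V), C2(1μF, Q=8μC, V=8.00V), C3(4μF, Q=6μC, V=1.50V)
Op 1: CLOSE 1-3: Q_total=8.00, C_total=8.00, V=1.00; Q1=4.00, Q3=4.00; dissipated=1.000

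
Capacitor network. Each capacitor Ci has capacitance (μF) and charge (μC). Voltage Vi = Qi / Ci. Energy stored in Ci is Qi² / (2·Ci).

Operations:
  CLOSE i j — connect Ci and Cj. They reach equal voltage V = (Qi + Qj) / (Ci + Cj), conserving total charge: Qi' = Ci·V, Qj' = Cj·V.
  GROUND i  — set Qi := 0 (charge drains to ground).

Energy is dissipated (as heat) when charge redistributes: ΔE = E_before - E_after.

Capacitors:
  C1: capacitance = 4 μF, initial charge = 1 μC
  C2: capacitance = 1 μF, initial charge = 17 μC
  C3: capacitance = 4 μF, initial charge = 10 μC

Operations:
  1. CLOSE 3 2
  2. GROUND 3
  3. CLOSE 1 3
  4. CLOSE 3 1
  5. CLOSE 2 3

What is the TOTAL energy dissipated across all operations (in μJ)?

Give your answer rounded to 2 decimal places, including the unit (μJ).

Initial: C1(4μF, Q=1μC, V=0.25V), C2(1μF, Q=17μC, V=17.00V), C3(4μF, Q=10μC, V=2.50V)
Op 1: CLOSE 3-2: Q_total=27.00, C_total=5.00, V=5.40; Q3=21.60, Q2=5.40; dissipated=84.100
Op 2: GROUND 3: Q3=0; energy lost=58.320
Op 3: CLOSE 1-3: Q_total=1.00, C_total=8.00, V=0.12; Q1=0.50, Q3=0.50; dissipated=0.062
Op 4: CLOSE 3-1: Q_total=1.00, C_total=8.00, V=0.12; Q3=0.50, Q1=0.50; dissipated=0.000
Op 5: CLOSE 2-3: Q_total=5.90, C_total=5.00, V=1.18; Q2=1.18, Q3=4.72; dissipated=11.130
Total dissipated: 153.613 μJ

Answer: 153.61 μJ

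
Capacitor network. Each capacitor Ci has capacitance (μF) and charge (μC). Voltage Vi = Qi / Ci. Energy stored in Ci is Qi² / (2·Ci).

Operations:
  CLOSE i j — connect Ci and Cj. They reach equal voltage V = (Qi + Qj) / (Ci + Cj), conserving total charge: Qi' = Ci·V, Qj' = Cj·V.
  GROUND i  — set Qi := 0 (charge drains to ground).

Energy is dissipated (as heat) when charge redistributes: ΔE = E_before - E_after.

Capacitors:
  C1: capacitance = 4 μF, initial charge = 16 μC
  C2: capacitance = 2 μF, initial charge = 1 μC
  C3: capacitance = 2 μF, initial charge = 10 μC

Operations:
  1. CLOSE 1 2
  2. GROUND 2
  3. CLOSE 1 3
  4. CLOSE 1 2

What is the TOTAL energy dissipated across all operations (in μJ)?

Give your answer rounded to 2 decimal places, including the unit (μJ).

Answer: 27.75 μJ

Derivation:
Initial: C1(4μF, Q=16μC, V=4.00V), C2(2μF, Q=1μC, V=0.50V), C3(2μF, Q=10μC, V=5.00V)
Op 1: CLOSE 1-2: Q_total=17.00, C_total=6.00, V=2.83; Q1=11.33, Q2=5.67; dissipated=8.167
Op 2: GROUND 2: Q2=0; energy lost=8.028
Op 3: CLOSE 1-3: Q_total=21.33, C_total=6.00, V=3.56; Q1=14.22, Q3=7.11; dissipated=3.130
Op 4: CLOSE 1-2: Q_total=14.22, C_total=6.00, V=2.37; Q1=9.48, Q2=4.74; dissipated=8.428
Total dissipated: 27.752 μJ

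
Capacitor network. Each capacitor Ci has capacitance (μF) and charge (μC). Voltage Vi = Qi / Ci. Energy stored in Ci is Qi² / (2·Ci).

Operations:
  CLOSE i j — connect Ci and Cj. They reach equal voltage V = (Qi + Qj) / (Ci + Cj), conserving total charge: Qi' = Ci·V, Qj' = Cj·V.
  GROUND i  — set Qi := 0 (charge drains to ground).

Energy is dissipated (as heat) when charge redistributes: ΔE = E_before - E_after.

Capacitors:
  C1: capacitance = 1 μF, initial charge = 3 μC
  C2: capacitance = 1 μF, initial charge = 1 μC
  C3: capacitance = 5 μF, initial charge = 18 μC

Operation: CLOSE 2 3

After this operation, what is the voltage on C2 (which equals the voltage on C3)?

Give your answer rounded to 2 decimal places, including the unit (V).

Answer: 3.17 V

Derivation:
Initial: C1(1μF, Q=3μC, V=3.00V), C2(1μF, Q=1μC, V=1.00V), C3(5μF, Q=18μC, V=3.60V)
Op 1: CLOSE 2-3: Q_total=19.00, C_total=6.00, V=3.17; Q2=3.17, Q3=15.83; dissipated=2.817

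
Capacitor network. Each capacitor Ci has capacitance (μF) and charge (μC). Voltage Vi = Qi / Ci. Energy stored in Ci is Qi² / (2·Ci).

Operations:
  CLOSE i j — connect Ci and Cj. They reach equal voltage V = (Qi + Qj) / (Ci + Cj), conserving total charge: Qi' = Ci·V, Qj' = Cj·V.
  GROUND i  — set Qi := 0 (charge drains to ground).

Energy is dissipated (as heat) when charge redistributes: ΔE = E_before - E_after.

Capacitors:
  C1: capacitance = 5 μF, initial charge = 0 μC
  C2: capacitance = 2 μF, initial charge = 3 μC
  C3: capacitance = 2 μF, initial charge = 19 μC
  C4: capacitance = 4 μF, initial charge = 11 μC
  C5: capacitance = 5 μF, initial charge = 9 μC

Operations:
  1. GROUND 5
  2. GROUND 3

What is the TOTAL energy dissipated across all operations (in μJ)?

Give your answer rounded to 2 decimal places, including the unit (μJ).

Initial: C1(5μF, Q=0μC, V=0.00V), C2(2μF, Q=3μC, V=1.50V), C3(2μF, Q=19μC, V=9.50V), C4(4μF, Q=11μC, V=2.75V), C5(5μF, Q=9μC, V=1.80V)
Op 1: GROUND 5: Q5=0; energy lost=8.100
Op 2: GROUND 3: Q3=0; energy lost=90.250
Total dissipated: 98.350 μJ

Answer: 98.35 μJ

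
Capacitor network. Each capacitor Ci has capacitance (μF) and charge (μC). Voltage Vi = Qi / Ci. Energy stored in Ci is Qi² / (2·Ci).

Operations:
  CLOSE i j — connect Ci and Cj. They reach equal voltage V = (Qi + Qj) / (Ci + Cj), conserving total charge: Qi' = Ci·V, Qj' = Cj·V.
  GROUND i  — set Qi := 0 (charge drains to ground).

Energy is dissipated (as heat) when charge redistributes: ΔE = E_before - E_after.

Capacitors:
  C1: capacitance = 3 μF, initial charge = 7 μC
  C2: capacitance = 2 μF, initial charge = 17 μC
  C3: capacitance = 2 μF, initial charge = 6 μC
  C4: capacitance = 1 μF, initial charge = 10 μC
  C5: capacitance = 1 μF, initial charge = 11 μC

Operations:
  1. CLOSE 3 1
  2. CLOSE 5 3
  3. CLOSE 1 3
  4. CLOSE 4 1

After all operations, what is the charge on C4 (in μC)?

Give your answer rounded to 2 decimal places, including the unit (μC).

Initial: C1(3μF, Q=7μC, V=2.33V), C2(2μF, Q=17μC, V=8.50V), C3(2μF, Q=6μC, V=3.00V), C4(1μF, Q=10μC, V=10.00V), C5(1μF, Q=11μC, V=11.00V)
Op 1: CLOSE 3-1: Q_total=13.00, C_total=5.00, V=2.60; Q3=5.20, Q1=7.80; dissipated=0.267
Op 2: CLOSE 5-3: Q_total=16.20, C_total=3.00, V=5.40; Q5=5.40, Q3=10.80; dissipated=23.520
Op 3: CLOSE 1-3: Q_total=18.60, C_total=5.00, V=3.72; Q1=11.16, Q3=7.44; dissipated=4.704
Op 4: CLOSE 4-1: Q_total=21.16, C_total=4.00, V=5.29; Q4=5.29, Q1=15.87; dissipated=14.789
Final charges: Q1=15.87, Q2=17.00, Q3=7.44, Q4=5.29, Q5=5.40

Answer: 5.29 μC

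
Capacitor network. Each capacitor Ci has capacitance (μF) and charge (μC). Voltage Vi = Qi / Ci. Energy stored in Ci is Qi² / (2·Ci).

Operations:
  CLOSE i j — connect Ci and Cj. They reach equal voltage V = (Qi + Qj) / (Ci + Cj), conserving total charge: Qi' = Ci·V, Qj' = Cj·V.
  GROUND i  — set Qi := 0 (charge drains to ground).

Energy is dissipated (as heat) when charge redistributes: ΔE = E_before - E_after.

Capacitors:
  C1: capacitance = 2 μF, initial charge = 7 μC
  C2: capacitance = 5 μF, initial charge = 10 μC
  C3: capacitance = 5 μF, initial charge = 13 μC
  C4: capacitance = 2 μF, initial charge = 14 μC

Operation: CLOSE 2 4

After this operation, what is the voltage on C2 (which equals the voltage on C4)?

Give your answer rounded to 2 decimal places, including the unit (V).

Initial: C1(2μF, Q=7μC, V=3.50V), C2(5μF, Q=10μC, V=2.00V), C3(5μF, Q=13μC, V=2.60V), C4(2μF, Q=14μC, V=7.00V)
Op 1: CLOSE 2-4: Q_total=24.00, C_total=7.00, V=3.43; Q2=17.14, Q4=6.86; dissipated=17.857

Answer: 3.43 V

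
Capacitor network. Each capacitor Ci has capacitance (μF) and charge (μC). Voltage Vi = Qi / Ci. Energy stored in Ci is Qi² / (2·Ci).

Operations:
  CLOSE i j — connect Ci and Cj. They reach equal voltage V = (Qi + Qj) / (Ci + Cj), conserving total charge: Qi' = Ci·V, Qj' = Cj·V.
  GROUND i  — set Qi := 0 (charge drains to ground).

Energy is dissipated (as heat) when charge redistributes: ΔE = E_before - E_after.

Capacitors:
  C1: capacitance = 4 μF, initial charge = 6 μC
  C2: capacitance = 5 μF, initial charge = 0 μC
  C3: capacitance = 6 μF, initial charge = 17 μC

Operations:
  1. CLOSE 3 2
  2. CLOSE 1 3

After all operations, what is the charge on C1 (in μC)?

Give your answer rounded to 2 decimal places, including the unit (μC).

Answer: 6.11 μC

Derivation:
Initial: C1(4μF, Q=6μC, V=1.50V), C2(5μF, Q=0μC, V=0.00V), C3(6μF, Q=17μC, V=2.83V)
Op 1: CLOSE 3-2: Q_total=17.00, C_total=11.00, V=1.55; Q3=9.27, Q2=7.73; dissipated=10.947
Op 2: CLOSE 1-3: Q_total=15.27, C_total=10.00, V=1.53; Q1=6.11, Q3=9.16; dissipated=0.002
Final charges: Q1=6.11, Q2=7.73, Q3=9.16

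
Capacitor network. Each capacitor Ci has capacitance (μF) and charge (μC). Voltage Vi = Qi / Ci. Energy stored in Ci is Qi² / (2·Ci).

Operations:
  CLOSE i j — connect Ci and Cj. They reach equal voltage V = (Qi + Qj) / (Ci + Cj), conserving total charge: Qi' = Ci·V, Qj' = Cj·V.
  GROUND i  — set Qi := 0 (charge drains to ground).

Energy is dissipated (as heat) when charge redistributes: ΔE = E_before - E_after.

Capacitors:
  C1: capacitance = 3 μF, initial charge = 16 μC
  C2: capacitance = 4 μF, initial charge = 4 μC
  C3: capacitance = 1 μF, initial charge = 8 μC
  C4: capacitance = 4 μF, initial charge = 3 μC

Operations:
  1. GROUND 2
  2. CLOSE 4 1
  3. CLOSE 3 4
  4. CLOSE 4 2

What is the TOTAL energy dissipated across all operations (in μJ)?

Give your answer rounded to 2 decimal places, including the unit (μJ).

Answer: 45.41 μJ

Derivation:
Initial: C1(3μF, Q=16μC, V=5.33V), C2(4μF, Q=4μC, V=1.00V), C3(1μF, Q=8μC, V=8.00V), C4(4μF, Q=3μC, V=0.75V)
Op 1: GROUND 2: Q2=0; energy lost=2.000
Op 2: CLOSE 4-1: Q_total=19.00, C_total=7.00, V=2.71; Q4=10.86, Q1=8.14; dissipated=18.006
Op 3: CLOSE 3-4: Q_total=18.86, C_total=5.00, V=3.77; Q3=3.77, Q4=15.09; dissipated=11.176
Op 4: CLOSE 4-2: Q_total=15.09, C_total=8.00, V=1.89; Q4=7.54, Q2=7.54; dissipated=14.224
Total dissipated: 45.405 μJ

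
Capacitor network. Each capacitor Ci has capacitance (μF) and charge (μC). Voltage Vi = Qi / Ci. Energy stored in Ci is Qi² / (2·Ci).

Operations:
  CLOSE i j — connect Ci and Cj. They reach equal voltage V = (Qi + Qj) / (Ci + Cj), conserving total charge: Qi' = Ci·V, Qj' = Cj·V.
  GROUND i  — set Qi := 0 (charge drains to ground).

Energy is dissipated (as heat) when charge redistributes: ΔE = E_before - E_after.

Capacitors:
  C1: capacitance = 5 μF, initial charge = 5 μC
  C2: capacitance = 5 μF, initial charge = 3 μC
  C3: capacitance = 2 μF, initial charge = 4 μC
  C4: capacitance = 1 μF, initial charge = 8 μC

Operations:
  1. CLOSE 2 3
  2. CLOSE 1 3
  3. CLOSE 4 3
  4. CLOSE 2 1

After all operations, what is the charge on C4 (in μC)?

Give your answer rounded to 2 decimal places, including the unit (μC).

Answer: 3.33 μC

Derivation:
Initial: C1(5μF, Q=5μC, V=1.00V), C2(5μF, Q=3μC, V=0.60V), C3(2μF, Q=4μC, V=2.00V), C4(1μF, Q=8μC, V=8.00V)
Op 1: CLOSE 2-3: Q_total=7.00, C_total=7.00, V=1.00; Q2=5.00, Q3=2.00; dissipated=1.400
Op 2: CLOSE 1-3: Q_total=7.00, C_total=7.00, V=1.00; Q1=5.00, Q3=2.00; dissipated=0.000
Op 3: CLOSE 4-3: Q_total=10.00, C_total=3.00, V=3.33; Q4=3.33, Q3=6.67; dissipated=16.333
Op 4: CLOSE 2-1: Q_total=10.00, C_total=10.00, V=1.00; Q2=5.00, Q1=5.00; dissipated=0.000
Final charges: Q1=5.00, Q2=5.00, Q3=6.67, Q4=3.33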